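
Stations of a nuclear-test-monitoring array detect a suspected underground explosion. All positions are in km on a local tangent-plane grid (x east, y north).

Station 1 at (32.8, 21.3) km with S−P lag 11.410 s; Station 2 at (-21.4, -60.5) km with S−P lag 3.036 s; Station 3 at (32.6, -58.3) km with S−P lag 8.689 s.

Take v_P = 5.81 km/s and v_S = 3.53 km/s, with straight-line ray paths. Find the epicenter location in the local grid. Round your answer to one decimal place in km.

-44.6 km east, -46.1 km north

Distance from S−P lag: d = Δt · v_P v_S / (v_P − v_S) = Δt · (5.81·3.53)/(5.81−3.53) ≈ 8.9953·Δt.
So d_Station 1 = 102.64, d_Station 2 = 27.31, d_Station 3 = 78.16 km.
Circle about each station: (x − 32.8)² + (y − 21.3)² = 102.64²; (x + 21.4)² + (y + 60.5)² = 27.31²; (x − 32.6)² + (y + 58.3)² = 78.16².
Subtracting the Station 1 equation from the Station 2 and Station 3 equations removes the quadratic terms:
-108.4 x − 163.6 y = 12377.81
-0.4 x − 159.2 y = 7358.10
Solving the 2×2 system: x ≈ -44.6, y ≈ -46.1 km.
Check against Station 1 (with the unrounded x, y): √((x − 32.8)²+(y − 21.3)²) = 102.64 ≈ 102.64 km. ✓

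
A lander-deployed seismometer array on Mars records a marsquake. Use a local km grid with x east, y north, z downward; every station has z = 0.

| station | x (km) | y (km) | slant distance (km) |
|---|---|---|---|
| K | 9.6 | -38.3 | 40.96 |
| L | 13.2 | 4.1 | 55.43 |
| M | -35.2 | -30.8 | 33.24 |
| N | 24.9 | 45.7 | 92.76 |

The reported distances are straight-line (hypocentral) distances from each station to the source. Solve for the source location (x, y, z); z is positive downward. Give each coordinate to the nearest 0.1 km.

Each station gives a sphere (x−x_i)² + (y−y_i)² + z² = d_i² (stations at z=0).
Subtracting the K sphere from L and M: z² cancels, leaving linear equations in x and y:
7.2 x + 84.8 y = -2762.76
-89.6 x + 15.0 y = 1201.45
Solving: x ≈ -18.599, y ≈ -31.001 km (keep extra digits for the depth step; rounded: -18.6, -31.0).
Then from the K sphere: z² = 40.96² − (x − 9.6)² − (y + 38.3)² with x = -18.599, y = -31.001, so z ≈ 28.797 ≈ 28.8 km.

(-18.6, -31.0, 28.8)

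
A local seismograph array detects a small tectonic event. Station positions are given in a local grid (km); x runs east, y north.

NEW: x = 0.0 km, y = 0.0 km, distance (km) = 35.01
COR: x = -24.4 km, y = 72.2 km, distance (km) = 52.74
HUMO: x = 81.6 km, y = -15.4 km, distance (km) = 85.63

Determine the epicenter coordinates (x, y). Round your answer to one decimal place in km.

(11.1, 33.2)

Circle about each station: x² + y² = 35.01²; (x + 24.4)² + (y − 72.2)² = 52.74²; (x − 81.6)² + (y + 15.4)² = 85.63².
Subtracting the NEW equation from the COR and HUMO equations removes the quadratic terms:
-48.8 x + 144.4 y = 4252.39
163.2 x − 30.8 y = 788.92
Solving the 2×2 system: x ≈ 11.1, y ≈ 33.2 km.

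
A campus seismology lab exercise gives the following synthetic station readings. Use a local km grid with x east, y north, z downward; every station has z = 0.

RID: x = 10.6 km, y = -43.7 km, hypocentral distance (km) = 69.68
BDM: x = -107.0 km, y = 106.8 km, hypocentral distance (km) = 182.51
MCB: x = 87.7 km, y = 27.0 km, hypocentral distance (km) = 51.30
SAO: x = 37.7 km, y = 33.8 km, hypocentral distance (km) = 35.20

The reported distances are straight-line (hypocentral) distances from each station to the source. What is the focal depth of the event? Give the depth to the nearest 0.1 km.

depth ≈ 25.2 km

Each station gives a sphere (x−x_i)² + (y−y_i)² + z² = d_i² (stations at z=0).
Subtracting the RID sphere from BDM and MCB: z² cancels, leaving linear equations in x and y:
-235.2 x + 301.0 y = -7621.41
154.2 x + 141.4 y = 8621.85
Solving: x ≈ 46.100, y ≈ 10.702 km (keep extra digits for the depth step; rounded: 46.1, 10.7).
Then from the RID sphere: z² = 69.68² − (x − 10.6)² − (y + 43.7)² with x = 46.100, y = 10.702, so z ≈ 25.209 ≈ 25.2 km.
Check against SAO (with the unrounded solution): distance 35.21 ≈ 35.20 km. ✓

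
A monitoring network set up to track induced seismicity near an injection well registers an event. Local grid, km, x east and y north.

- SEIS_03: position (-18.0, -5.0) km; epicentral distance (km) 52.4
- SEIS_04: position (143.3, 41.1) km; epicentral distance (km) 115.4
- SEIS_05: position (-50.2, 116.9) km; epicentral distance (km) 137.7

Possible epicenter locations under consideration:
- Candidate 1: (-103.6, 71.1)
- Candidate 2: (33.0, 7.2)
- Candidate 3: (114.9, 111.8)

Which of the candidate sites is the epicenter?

Candidate 2

For each candidate, compare |candidate − station| to the reported distance:
Candidate 1: residuals SEIS_03 62.1, SEIS_04 133.3, SEIS_05 67.3 → max 133.3 km
Candidate 2: residuals SEIS_03 0.0, SEIS_04 0.0, SEIS_05 0.0 → max 0.0 km
Candidate 3: residuals SEIS_03 124.5, SEIS_04 39.2, SEIS_05 27.5 → max 124.5 km
Only Candidate 2 has all residuals ≈ 0.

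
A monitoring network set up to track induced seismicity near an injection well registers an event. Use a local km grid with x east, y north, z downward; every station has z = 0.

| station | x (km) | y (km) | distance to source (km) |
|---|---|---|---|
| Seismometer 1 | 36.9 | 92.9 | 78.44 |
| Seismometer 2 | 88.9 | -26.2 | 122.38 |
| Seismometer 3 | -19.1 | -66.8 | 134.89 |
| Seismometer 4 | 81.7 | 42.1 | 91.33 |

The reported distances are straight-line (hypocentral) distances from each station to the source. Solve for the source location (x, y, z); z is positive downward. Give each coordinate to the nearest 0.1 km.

(13.9, 49.0, 60.8)

Each station gives a sphere (x−x_i)² + (y−y_i)² + z² = d_i² (stations at z=0).
Subtracting the Seismometer 1 sphere from Seismometer 2 and Seismometer 3: z² cancels, leaving linear equations in x and y:
104.0 x − 238.2 y = -10226.40
-112.0 x − 319.4 y = -17207.45
Solving: x ≈ 13.899, y ≈ 49.000 km (keep extra digits for the depth step; rounded: 13.9, 49.0).
Then from the Seismometer 1 sphere: z² = 78.44² − (x − 36.9)² − (y − 92.9)² with x = 13.899, y = 49.000, so z ≈ 60.799 ≈ 60.8 km.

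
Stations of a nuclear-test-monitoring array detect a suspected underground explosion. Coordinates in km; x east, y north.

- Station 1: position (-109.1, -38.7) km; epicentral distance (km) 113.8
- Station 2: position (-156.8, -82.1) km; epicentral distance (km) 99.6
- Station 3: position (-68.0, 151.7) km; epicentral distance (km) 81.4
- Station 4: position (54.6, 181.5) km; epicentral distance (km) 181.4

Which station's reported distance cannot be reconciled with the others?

Solve using three stations at a time. Using Station 1, Station 3, Station 4 (subtract circle equations pairwise → linear system) gives (x, y) ≈ (-91.3, 73.7).
Distances from that point to each station vs reported:
  Station 1: calculated 113.8 vs reported 113.8 → residual 0.0 km
  Station 2: calculated 169.0 vs reported 99.6 → residual 69.4 km
  Station 3: calculated 81.4 vs reported 81.4 → residual 0.0 km
  Station 4: calculated 181.4 vs reported 181.4 → residual 0.0 km
Station 1, Station 3, Station 4 are mutually consistent (residuals ≈ 0); Station 2 is off by 69.4 km.

Station 2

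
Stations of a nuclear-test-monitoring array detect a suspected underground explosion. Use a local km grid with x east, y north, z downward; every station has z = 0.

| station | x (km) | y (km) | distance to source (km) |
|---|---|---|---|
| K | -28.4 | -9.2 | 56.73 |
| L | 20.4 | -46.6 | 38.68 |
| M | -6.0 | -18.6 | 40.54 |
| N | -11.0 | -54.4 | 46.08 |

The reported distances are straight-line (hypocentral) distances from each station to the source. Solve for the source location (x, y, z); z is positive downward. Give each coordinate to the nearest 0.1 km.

(10.2, -32.4, 34.5)

Each station gives a sphere (x−x_i)² + (y−y_i)² + z² = d_i² (stations at z=0).
Subtracting the K sphere from L and M: z² cancels, leaving linear equations in x and y:
97.6 x − 74.8 y = 3418.67
44.8 x − 18.8 y = 1065.56
Solving: x ≈ 10.179, y ≈ -32.422 km (keep extra digits for the depth step; rounded: 10.2, -32.4).
Then from the K sphere: z² = 56.73² − (x + 28.4)² − (y + 9.2)² with x = 10.179, y = -32.422, so z ≈ 34.506 ≈ 34.5 km.
Check against N (with the unrounded solution): distance 46.07 ≈ 46.08 km. ✓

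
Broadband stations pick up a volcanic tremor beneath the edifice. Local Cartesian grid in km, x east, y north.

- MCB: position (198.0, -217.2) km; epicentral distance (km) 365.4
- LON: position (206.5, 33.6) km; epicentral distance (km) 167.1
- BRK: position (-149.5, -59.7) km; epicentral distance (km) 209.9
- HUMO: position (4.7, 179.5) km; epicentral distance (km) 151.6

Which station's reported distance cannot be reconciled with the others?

MCB

Solve using three stations at a time. Using LON, BRK, HUMO (subtract circle equations pairwise → linear system) gives (x, y) ≈ (39.4, 31.9).
Distances from that point to each station vs reported:
  MCB: calculated 295.3 vs reported 365.4 → residual 70.1 km
  LON: calculated 167.1 vs reported 167.1 → residual 0.0 km
  BRK: calculated 209.9 vs reported 209.9 → residual 0.0 km
  HUMO: calculated 151.6 vs reported 151.6 → residual 0.0 km
LON, BRK, HUMO are mutually consistent (residuals ≈ 0); MCB is off by 70.1 km.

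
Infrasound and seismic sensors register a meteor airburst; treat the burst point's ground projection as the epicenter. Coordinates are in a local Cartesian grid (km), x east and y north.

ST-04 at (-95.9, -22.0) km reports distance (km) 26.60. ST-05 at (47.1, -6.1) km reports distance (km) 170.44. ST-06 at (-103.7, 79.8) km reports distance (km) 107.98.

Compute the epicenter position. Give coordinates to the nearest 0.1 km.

Circle about each station: (x + 95.9)² + (y + 22.0)² = 26.60²; (x − 47.1)² + (y + 6.1)² = 170.44²; (x + 103.7)² + (y − 79.8)² = 107.98².
Subtracting the ST-04 equation from the ST-05 and ST-06 equations removes the quadratic terms:
286.0 x + 31.8 y = -35767.42
-15.6 x + 203.6 y = -3511.20
Solving the 2×2 system: x ≈ -122.1, y ≈ -26.6 km.
Check against ST-04 (with the unrounded x, y): √((x + 95.9)²+(y + 22.0)²) = 26.60 ≈ 26.60 km. ✓

x ≈ -122.1 km, y ≈ -26.6 km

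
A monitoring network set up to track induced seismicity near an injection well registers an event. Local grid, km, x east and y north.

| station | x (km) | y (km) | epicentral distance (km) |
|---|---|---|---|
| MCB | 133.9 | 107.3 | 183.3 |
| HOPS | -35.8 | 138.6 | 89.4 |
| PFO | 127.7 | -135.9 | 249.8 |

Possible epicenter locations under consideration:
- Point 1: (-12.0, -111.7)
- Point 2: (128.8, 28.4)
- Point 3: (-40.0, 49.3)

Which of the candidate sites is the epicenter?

Point 3

For each candidate, compare |candidate − station| to the reported distance:
Point 1: residuals MCB 79.8, HOPS 162.0, PFO 108.0 → max 162.0 km
Point 2: residuals MCB 104.2, HOPS 108.7, PFO 85.5 → max 108.7 km
Point 3: residuals MCB 0.0, HOPS 0.0, PFO 0.0 → max 0.0 km
Only Point 3 has all residuals ≈ 0.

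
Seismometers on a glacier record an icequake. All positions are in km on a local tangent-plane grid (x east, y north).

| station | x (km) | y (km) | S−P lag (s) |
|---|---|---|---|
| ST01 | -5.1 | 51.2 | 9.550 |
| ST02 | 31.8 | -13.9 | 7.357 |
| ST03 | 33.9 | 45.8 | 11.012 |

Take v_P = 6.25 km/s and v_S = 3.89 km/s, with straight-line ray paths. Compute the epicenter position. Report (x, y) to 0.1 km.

-38.9 km east, -41.2 km north

Distance from S−P lag: d = Δt · v_P v_S / (v_P − v_S) = Δt · (6.25·3.89)/(6.25−3.89) ≈ 10.3019·Δt.
So d_ST01 = 98.38, d_ST02 = 75.79, d_ST03 = 113.44 km.
Circle about each station: (x + 5.1)² + (y − 51.2)² = 98.38²; (x − 31.8)² + (y + 13.9)² = 75.79²; (x − 33.9)² + (y − 45.8)² = 113.44².
Subtracting the ST01 equation from the ST02 and ST03 equations removes the quadratic terms:
73.8 x − 130.2 y = 2491.50
78.0 x − 10.8 y = -2590.61
Solving the 2×2 system: x ≈ -38.9, y ≈ -41.2 km.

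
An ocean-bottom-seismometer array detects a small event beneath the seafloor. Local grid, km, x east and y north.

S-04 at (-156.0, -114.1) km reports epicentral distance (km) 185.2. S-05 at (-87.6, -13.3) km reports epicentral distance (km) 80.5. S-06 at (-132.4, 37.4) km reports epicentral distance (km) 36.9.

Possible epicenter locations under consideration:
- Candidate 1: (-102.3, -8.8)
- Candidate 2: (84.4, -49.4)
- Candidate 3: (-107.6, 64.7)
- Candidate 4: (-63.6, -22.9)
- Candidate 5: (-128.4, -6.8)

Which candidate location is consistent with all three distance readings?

Candidate 3

For each candidate, compare |candidate − station| to the reported distance:
Candidate 1: residuals S-04 67.0, S-05 65.1, S-06 18.2 → max 67.0 km
Candidate 2: residuals S-04 63.8, S-05 95.2, S-06 196.6 → max 196.6 km
Candidate 3: residuals S-04 0.0, S-05 0.0, S-06 0.0 → max 0.0 km
Candidate 4: residuals S-04 55.4, S-05 54.7, S-06 54.6 → max 55.4 km
Candidate 5: residuals S-04 74.4, S-05 39.2, S-06 7.5 → max 74.4 km
Only Candidate 3 has all residuals ≈ 0.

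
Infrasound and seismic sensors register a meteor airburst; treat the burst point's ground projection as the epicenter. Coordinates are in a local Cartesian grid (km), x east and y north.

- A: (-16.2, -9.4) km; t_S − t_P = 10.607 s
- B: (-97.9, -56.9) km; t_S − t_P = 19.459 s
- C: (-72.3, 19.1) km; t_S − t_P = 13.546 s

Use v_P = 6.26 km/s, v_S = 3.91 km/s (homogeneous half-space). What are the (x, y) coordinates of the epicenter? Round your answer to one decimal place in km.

x ≈ 58.5 km, y ≈ 72.0 km

Distance from S−P lag: d = Δt · v_P v_S / (v_P − v_S) = Δt · (6.26·3.91)/(6.26−3.91) ≈ 10.4156·Δt.
So d_A = 110.48, d_B = 202.68, d_C = 141.09 km.
Circle about each station: (x + 16.2)² + (y + 9.4)² = 110.48²; (x + 97.9)² + (y + 56.9)² = 202.68²; (x + 72.3)² + (y − 19.1)² = 141.09².
Subtracting pairs of circle equations eliminates x²+y² and gives linear equations (the radical axes):
-163.4 x − 95.0 y = -16402.13
-112.2 x + 57.0 y = -2459.26
Solving the 2×2 system: x ≈ 58.5, y ≈ 72.0 km.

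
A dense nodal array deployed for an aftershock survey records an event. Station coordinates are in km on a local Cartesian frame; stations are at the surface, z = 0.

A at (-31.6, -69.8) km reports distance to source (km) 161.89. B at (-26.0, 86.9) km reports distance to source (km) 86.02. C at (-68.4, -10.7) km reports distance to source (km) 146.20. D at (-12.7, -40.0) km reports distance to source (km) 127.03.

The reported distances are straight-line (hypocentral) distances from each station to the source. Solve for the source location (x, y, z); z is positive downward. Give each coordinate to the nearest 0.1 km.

(54.3, 65.6, 22.3)

Each station gives a sphere (x−x_i)² + (y−y_i)² + z² = d_i² (stations at z=0).
Subtracting the A sphere from B and C: z² cancels, leaving linear equations in x and y:
11.2 x + 313.4 y = 21165.94
-73.6 x + 118.2 y = 3756.38
Solving: x ≈ 54.307, y ≈ 65.596 km (keep extra digits for the depth step; rounded: 54.3, 65.6).
Then from the A sphere: z² = 161.89² − (x + 31.6)² − (y + 69.8)² with x = 54.307, y = 65.596, so z ≈ 22.277 ≈ 22.3 km.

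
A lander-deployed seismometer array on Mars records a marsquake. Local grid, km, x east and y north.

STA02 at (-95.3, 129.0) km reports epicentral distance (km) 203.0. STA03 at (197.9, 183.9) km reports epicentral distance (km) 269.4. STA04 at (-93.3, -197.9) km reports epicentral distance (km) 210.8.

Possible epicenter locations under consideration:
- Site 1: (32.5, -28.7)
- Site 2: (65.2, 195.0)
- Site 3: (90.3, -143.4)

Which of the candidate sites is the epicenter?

For each candidate, compare |candidate − station| to the reported distance:
Site 1: residuals STA02 0.0, STA03 0.0, STA04 0.0 → max 0.0 km
Site 2: residuals STA02 29.5, STA03 136.2, STA04 212.9 → max 212.9 km
Site 3: residuals STA02 126.6, STA03 75.1, STA04 19.3 → max 126.6 km
Only Site 1 has all residuals ≈ 0.

Site 1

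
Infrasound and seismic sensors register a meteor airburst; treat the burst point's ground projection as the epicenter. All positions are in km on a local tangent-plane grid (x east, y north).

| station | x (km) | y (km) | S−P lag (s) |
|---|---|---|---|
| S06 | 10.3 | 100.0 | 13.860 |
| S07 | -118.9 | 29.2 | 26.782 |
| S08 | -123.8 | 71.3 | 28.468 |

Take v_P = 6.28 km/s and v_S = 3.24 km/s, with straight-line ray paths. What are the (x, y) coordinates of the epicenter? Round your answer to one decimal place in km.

Distance from S−P lag: d = Δt · v_P v_S / (v_P − v_S) = Δt · (6.28·3.24)/(6.28−3.24) ≈ 6.6932·Δt.
So d_S06 = 92.77, d_S07 = 179.26, d_S08 = 190.54 km.
Circle about each station: (x − 10.3)² + (y − 100.0)² = 92.77²; (x + 118.9)² + (y − 29.2)² = 179.26²; (x + 123.8)² + (y − 71.3)² = 190.54².
Subtracting the S06 equation from the S07 and S08 equations removes the quadratic terms:
-258.4 x − 141.6 y = -18644.11
-268.2 x − 57.4 y = -17395.18
Solving the 2×2 system: x ≈ 60.2, y ≈ 21.8 km.

x ≈ 60.2 km, y ≈ 21.8 km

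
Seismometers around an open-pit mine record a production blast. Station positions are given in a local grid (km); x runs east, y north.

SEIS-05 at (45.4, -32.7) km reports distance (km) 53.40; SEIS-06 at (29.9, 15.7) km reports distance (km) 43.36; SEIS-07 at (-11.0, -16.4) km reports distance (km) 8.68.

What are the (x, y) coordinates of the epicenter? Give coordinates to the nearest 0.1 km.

-3.7 km east, -11.7 km north

Circle about each station: (x − 45.4)² + (y + 32.7)² = 53.40²; (x − 29.9)² + (y − 15.7)² = 43.36²; (x + 11.0)² + (y + 16.4)² = 8.68².
Subtracting the SEIS-05 equation from the SEIS-06 and SEIS-07 equations removes the quadratic terms:
-31.0 x + 96.8 y = -1018.48
-112.8 x + 32.6 y = 35.73
Solving the 2×2 system: x ≈ -3.7, y ≈ -11.7 km.
Check against SEIS-05 (with the unrounded x, y): √((x − 45.4)²+(y + 32.7)²) = 53.40 ≈ 53.40 km. ✓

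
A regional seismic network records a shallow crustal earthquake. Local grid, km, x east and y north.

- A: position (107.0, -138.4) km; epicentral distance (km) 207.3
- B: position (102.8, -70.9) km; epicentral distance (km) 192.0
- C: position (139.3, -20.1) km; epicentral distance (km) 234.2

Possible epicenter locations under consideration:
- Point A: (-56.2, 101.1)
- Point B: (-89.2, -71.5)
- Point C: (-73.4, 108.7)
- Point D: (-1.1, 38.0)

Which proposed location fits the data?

Point B

For each candidate, compare |candidate − station| to the reported distance:
Point A: residuals A 82.5, B 42.2, C 4.2 → max 82.5 km
Point B: residuals A 0.0, B 0.0, C 0.0 → max 0.0 km
Point C: residuals A 98.6, B 59.6, C 14.5 → max 98.6 km
Point D: residuals A 0.4, B 41.5, C 82.3 → max 82.3 km
Only Point B has all residuals ≈ 0.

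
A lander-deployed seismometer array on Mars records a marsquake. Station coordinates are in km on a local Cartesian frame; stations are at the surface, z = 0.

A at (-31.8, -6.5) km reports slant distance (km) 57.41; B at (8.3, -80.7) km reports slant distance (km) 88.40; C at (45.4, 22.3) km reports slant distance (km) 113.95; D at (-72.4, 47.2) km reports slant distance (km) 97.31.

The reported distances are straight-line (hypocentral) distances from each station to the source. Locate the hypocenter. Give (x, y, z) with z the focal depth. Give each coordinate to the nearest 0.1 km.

Each station gives a sphere (x−x_i)² + (y−y_i)² + z² = d_i² (stations at z=0).
Subtracting the A sphere from B and C: z² cancels, leaving linear equations in x and y:
80.2 x − 148.4 y = 1009.24
154.4 x + 57.6 y = -8183.73
Solving: x ≈ -41.999, y ≈ -29.498 km (keep extra digits for the depth step; rounded: -42.0, -29.5).
Then from the A sphere: z² = 57.41² − (x + 31.8)² − (y + 6.5)² with x = -41.999, y = -29.498, so z ≈ 51.604 ≈ 51.6 km.
Check against D (with the unrounded solution): distance 97.31 ≈ 97.31 km. ✓

(-42.0, -29.5, 51.6)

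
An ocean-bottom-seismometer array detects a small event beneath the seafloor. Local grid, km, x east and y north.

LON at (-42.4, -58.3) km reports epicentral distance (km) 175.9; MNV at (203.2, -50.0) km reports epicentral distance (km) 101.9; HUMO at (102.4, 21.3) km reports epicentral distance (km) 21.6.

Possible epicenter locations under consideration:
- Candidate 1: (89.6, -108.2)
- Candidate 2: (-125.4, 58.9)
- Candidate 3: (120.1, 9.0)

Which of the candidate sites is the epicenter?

Candidate 3

For each candidate, compare |candidate − station| to the reported distance:
Candidate 1: residuals LON 34.8, MNV 25.7, HUMO 108.5 → max 108.5 km
Candidate 2: residuals LON 32.3, MNV 244.3, HUMO 209.3 → max 244.3 km
Candidate 3: residuals LON 0.0, MNV 0.0, HUMO 0.0 → max 0.0 km
Only Candidate 3 has all residuals ≈ 0.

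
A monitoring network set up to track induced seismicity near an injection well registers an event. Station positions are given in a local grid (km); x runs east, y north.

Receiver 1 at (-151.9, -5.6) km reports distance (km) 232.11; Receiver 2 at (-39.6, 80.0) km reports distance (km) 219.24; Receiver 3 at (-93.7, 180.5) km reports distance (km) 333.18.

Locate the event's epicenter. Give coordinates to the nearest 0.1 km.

Circle about each station: (x + 151.9)² + (y + 5.6)² = 232.11²; (x + 39.6)² + (y − 80.0)² = 219.24²; (x + 93.7)² + (y − 180.5)² = 333.18².
Subtracting the Receiver 1 equation from the Receiver 2 and Receiver 3 equations removes the quadratic terms:
224.6 x + 171.2 y = -9327.94
116.4 x + 372.2 y = -38878.89
Solving the 2×2 system: x ≈ 50.0, y ≈ -120.1 km.
Check against Receiver 1 (with the unrounded x, y): √((x + 151.9)²+(y + 5.6)²) = 232.12 ≈ 232.11 km. ✓

x ≈ 50.0 km, y ≈ -120.1 km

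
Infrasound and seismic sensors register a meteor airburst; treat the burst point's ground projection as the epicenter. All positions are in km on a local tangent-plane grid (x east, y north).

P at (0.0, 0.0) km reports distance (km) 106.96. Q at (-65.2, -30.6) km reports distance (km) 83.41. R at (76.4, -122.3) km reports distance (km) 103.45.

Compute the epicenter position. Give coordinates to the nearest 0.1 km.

Circle about each station: x² + y² = 106.96²; (x + 65.2)² + (y + 30.6)² = 83.41²; (x − 76.4)² + (y + 122.3)² = 103.45².
Subtracting pairs of circle equations eliminates x²+y² and gives linear equations (the radical axes):
-130.4 x − 61.2 y = 9670.61
152.8 x − 244.6 y = 21532.79
Solving the 2×2 system: x ≈ -25.4, y ≈ -103.9 km.

x ≈ -25.4 km, y ≈ -103.9 km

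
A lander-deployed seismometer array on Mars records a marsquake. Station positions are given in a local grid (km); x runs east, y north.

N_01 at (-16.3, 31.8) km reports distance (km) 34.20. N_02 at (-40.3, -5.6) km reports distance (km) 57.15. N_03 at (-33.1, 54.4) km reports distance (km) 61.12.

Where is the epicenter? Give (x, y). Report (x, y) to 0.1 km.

Circle about each station: (x + 16.3)² + (y − 31.8)² = 34.20²; (x + 40.3)² + (y + 5.6)² = 57.15²; (x + 33.1)² + (y − 54.4)² = 61.12².
Subtracting the N_01 equation from the N_02 and N_03 equations removes the quadratic terms:
-48.0 x − 74.8 y = -1717.96
-33.6 x + 45.2 y = 212.03
Solving the 2×2 system: x ≈ 13.2, y ≈ 14.5 km.

13.2 km east, 14.5 km north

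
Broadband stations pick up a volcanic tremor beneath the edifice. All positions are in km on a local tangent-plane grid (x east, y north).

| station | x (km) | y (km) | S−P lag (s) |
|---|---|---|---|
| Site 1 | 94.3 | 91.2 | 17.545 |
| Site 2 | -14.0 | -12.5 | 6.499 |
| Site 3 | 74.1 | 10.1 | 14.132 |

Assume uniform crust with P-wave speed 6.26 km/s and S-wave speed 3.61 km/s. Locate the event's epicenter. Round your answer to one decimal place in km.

x ≈ -44.0 km, y ≈ 34.1 km

Distance from S−P lag: d = Δt · v_P v_S / (v_P − v_S) = Δt · (6.26·3.61)/(6.26−3.61) ≈ 8.5278·Δt.
So d_Site 1 = 149.62, d_Site 2 = 55.42, d_Site 3 = 120.51 km.
Circle about each station: (x − 94.3)² + (y − 91.2)² = 149.62²; (x + 14.0)² + (y + 12.5)² = 55.42²; (x − 74.1)² + (y − 10.1)² = 120.51².
Subtracting pairs of circle equations eliminates x²+y² and gives linear equations (the radical axes):
-216.6 x − 207.4 y = 2457.09
-40.4 x − 162.2 y = -3753.63
Solving the 2×2 system: x ≈ -44.0, y ≈ 34.1 km.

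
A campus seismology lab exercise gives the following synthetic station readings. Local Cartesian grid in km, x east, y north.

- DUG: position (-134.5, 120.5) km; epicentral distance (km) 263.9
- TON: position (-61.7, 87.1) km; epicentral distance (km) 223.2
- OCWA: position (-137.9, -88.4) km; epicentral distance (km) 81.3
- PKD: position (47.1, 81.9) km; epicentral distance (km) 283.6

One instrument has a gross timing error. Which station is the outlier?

PKD

Solve using three stations at a time. Using DUG, TON, OCWA (subtract circle equations pairwise → linear system) gives (x, y) ≈ (-71.9, -135.9).
Distances from that point to each station vs reported:
  DUG: calculated 263.9 vs reported 263.9 → residual 0.0 km
  TON: calculated 223.2 vs reported 223.2 → residual 0.0 km
  OCWA: calculated 81.3 vs reported 81.3 → residual 0.0 km
  PKD: calculated 248.2 vs reported 283.6 → residual 35.4 km
DUG, TON, OCWA are mutually consistent (residuals ≈ 0); PKD is off by 35.4 km.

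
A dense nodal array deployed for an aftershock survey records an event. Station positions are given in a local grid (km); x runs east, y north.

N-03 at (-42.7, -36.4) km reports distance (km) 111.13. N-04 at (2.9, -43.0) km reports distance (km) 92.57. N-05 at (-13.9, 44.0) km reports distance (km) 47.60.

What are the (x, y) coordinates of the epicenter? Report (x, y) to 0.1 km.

(33.7, 44.3)

Circle about each station: (x + 42.7)² + (y + 36.4)² = 111.13²; (x − 2.9)² + (y + 43.0)² = 92.57²; (x + 13.9)² + (y − 44.0)² = 47.60².
Subtracting the N-03 equation from the N-04 and N-05 equations removes the quadratic terms:
91.2 x − 13.2 y = 2489.83
57.6 x + 160.8 y = 9065.08
Solving the 2×2 system: x ≈ 33.7, y ≈ 44.3 km.
Check against N-03 (with the unrounded x, y): √((x + 42.7)²+(y + 36.4)²) = 111.14 ≈ 111.13 km. ✓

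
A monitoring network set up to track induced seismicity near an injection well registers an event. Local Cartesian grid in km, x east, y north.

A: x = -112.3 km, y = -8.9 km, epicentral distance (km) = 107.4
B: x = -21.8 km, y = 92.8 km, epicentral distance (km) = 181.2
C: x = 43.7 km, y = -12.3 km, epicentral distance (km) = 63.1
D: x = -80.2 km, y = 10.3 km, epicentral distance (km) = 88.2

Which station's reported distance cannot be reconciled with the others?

B

Solve using three stations at a time. Using A, C, D (subtract circle equations pairwise → linear system) gives (x, y) ≈ (-10.8, -44.3).
Distances from that point to each station vs reported:
  A: calculated 107.5 vs reported 107.4 → residual 0.1 km
  B: calculated 137.6 vs reported 181.2 → residual 43.6 km
  C: calculated 63.2 vs reported 63.1 → residual 0.1 km
  D: calculated 88.3 vs reported 88.2 → residual 0.1 km
A, C, D are mutually consistent (residuals ≈ 0); B is off by 43.6 km.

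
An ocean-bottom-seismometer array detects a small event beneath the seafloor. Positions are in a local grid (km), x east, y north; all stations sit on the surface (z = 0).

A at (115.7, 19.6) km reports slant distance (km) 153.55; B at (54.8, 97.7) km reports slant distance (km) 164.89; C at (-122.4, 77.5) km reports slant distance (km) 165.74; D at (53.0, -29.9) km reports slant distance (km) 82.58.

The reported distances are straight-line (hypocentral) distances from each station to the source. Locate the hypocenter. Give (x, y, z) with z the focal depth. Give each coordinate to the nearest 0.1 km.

x ≈ -17.9 km, y ≈ -44.9 km, depth ≈ 39.6 km

Each station gives a sphere (x−x_i)² + (y−y_i)² + z² = d_i² (stations at z=0).
Subtracting the A sphere from B and C: z² cancels, leaving linear equations in x and y:
-121.8 x + 156.2 y = -4833.43
-476.2 x + 115.8 y = 3325.21
Solving: x ≈ -17.902, y ≈ -44.903 km (keep extra digits for the depth step; rounded: -17.9, -44.9).
Then from the A sphere: z² = 153.55² − (x − 115.7)² − (y − 19.6)² with x = -17.902, y = -44.903, so z ≈ 39.591 ≈ 39.6 km.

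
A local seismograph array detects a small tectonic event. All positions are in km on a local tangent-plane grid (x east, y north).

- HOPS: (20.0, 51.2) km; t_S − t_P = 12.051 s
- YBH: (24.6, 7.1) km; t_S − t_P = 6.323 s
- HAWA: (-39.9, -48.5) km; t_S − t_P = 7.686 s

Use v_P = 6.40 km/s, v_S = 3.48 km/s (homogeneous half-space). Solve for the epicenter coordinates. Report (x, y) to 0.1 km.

Distance from S−P lag: d = Δt · v_P v_S / (v_P − v_S) = Δt · (6.40·3.48)/(6.40−3.48) ≈ 7.6274·Δt.
So d_HOPS = 91.92, d_YBH = 48.23, d_HAWA = 58.62 km.
Circle about each station: (x − 20.0)² + (y − 51.2)² = 91.92²; (x − 24.6)² + (y − 7.1)² = 48.23²; (x + 39.9)² + (y + 48.5)² = 58.62².
Subtracting pairs of circle equations eliminates x²+y² and gives linear equations (the radical axes):
9.2 x − 88.2 y = 3757.28
-119.8 x − 199.4 y = 5935.80
Solving the 2×2 system: x ≈ 18.2, y ≈ -40.7 km.

x ≈ 18.2 km, y ≈ -40.7 km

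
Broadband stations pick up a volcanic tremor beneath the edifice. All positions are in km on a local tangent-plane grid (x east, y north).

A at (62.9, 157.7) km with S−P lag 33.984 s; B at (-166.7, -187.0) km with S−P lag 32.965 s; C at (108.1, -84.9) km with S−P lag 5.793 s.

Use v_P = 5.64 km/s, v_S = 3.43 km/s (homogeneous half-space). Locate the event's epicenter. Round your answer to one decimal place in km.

Distance from S−P lag: d = Δt · v_P v_S / (v_P − v_S) = Δt · (5.64·3.43)/(5.64−3.43) ≈ 8.7535·Δt.
So d_A = 297.48, d_B = 288.56, d_C = 50.71 km.
Circle about each station: (x − 62.9)² + (y − 157.7)² = 297.48²; (x + 166.7)² + (y + 187.0)² = 288.56²; (x − 108.1)² + (y + 84.9)² = 50.71².
Subtracting the A equation from the B and C equations removes the quadratic terms:
-459.2 x − 689.4 y = 39159.67
90.4 x − 485.2 y = 75990.77
Solving the 2×2 system: x ≈ 117.1, y ≈ -134.8 km.
Check against A (with the unrounded x, y): √((x − 62.9)²+(y − 157.7)²) = 297.48 ≈ 297.48 km. ✓

(117.1, -134.8)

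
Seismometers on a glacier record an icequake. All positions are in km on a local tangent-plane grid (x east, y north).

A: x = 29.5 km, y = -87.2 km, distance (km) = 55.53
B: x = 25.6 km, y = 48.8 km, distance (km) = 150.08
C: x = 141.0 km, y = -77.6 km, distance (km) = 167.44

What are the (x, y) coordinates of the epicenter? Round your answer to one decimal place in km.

Circle about each station: (x − 29.5)² + (y + 87.2)² = 55.53²; (x − 25.6)² + (y − 48.8)² = 150.08²; (x − 141.0)² + (y + 77.6)² = 167.44².
Subtracting the A equation from the B and C equations removes the quadratic terms:
-7.8 x + 272.0 y = -24877.72
223.0 x + 19.2 y = -7523.90
Solving the 2×2 system: x ≈ -25.8, y ≈ -92.2 km.

-25.8 km east, -92.2 km north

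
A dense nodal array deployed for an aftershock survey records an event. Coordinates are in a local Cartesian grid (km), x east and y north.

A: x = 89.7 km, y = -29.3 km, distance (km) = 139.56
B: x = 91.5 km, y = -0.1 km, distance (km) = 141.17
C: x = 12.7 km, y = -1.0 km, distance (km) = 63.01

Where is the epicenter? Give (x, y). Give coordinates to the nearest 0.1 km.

(-49.0, -13.8)

Circle about each station: (x − 89.7)² + (y + 29.3)² = 139.56²; (x − 91.5)² + (y + 0.1)² = 141.17²; (x − 12.7)² + (y + 1.0)² = 63.01².
Subtracting pairs of circle equations eliminates x²+y² and gives linear equations (the radical axes):
3.6 x + 58.4 y = -984.30
-154.0 x + 56.6 y = 6764.44
Solving the 2×2 system: x ≈ -49.0, y ≈ -13.8 km.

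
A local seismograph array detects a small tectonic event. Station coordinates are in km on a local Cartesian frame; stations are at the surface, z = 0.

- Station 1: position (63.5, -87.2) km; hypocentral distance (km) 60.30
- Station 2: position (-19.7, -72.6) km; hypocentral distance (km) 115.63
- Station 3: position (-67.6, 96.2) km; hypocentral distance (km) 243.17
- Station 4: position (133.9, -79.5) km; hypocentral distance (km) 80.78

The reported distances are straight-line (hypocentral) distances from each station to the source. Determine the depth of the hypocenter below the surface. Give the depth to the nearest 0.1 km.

Each station gives a sphere (x−x_i)² + (y−y_i)² + z² = d_i² (stations at z=0).
Subtracting the Station 1 sphere from Station 2 and Station 3: z² cancels, leaving linear equations in x and y:
-166.4 x + 29.2 y = -15711.45
-262.2 x + 366.8 y = -53307.45
Solving: x ≈ 78.802, y ≈ -89.001 km (keep extra digits for the depth step; rounded: 78.8, -89.0).
Then from the Station 1 sphere: z² = 60.30² − (x − 63.5)² − (y + 87.2)² with x = 78.802, y = -89.001, so z ≈ 58.298 ≈ 58.3 km.
Check against Station 4 (with the unrounded solution): distance 80.78 ≈ 80.78 km. ✓

depth ≈ 58.3 km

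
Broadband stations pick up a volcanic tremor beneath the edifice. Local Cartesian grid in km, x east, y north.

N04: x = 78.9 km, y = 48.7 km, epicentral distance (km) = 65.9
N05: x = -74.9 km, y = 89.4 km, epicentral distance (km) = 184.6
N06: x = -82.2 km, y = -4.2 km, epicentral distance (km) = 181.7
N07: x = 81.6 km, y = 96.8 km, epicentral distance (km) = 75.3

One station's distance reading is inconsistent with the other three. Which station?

Solve using three stations at a time. Using N05, N06, N07 (subtract circle equations pairwise → linear system) gives (x, y) ≈ (97.4, 23.2).
Distances from that point to each station vs reported:
  N04: calculated 31.5 vs reported 65.9 → residual 34.4 km
  N05: calculated 184.6 vs reported 184.6 → residual 0.0 km
  N06: calculated 181.7 vs reported 181.7 → residual 0.0 km
  N07: calculated 75.3 vs reported 75.3 → residual 0.0 km
N05, N06, N07 are mutually consistent (residuals ≈ 0); N04 is off by 34.4 km.

N04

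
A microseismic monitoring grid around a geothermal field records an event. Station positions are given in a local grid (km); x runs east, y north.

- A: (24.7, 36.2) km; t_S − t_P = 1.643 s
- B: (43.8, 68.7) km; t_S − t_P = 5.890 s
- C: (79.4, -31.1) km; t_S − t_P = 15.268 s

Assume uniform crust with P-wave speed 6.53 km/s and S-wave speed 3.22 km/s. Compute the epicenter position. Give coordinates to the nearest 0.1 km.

Distance from S−P lag: d = Δt · v_P v_S / (v_P − v_S) = Δt · (6.53·3.22)/(6.53−3.22) ≈ 6.3524·Δt.
So d_A = 10.44, d_B = 37.42, d_C = 96.99 km.
Circle about each station: (x − 24.7)² + (y − 36.2)² = 10.44²; (x − 43.8)² + (y − 68.7)² = 37.42²; (x − 79.4)² + (y + 31.1)² = 96.99².
Subtracting pairs of circle equations eliminates x²+y² and gives linear equations (the radical axes):
38.2 x + 65.0 y = 3426.34
109.4 x − 134.6 y = -3947.03
Solving the 2×2 system: x ≈ 16.7, y ≈ 42.9 km.

(16.7, 42.9)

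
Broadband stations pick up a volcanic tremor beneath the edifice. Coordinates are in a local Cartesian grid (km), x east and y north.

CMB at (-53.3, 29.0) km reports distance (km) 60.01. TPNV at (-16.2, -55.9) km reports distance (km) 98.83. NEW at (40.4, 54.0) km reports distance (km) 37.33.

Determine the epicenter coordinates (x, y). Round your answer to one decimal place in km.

x ≈ 5.6 km, y ≈ 40.5 km

Circle about each station: (x + 53.3)² + (y − 29.0)² = 60.01²; (x + 16.2)² + (y + 55.9)² = 98.83²; (x − 40.4)² + (y − 54.0)² = 37.33².
Subtracting pairs of circle equations eliminates x²+y² and gives linear equations (the radical axes):
74.2 x − 169.8 y = -6460.81
187.4 x + 50.0 y = 3073.94
Solving the 2×2 system: x ≈ 5.6, y ≈ 40.5 km.
Check against CMB (with the unrounded x, y): √((x + 53.3)²+(y − 29.0)²) = 60.01 ≈ 60.01 km. ✓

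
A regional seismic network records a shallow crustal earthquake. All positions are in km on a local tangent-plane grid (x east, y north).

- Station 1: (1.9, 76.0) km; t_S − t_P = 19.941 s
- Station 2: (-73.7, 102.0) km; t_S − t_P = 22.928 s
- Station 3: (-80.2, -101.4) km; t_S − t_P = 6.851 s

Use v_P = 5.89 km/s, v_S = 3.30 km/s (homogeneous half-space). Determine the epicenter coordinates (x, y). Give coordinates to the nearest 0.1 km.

x ≈ -41.9 km, y ≈ -67.1 km

Distance from S−P lag: d = Δt · v_P v_S / (v_P − v_S) = Δt · (5.89·3.30)/(5.89−3.30) ≈ 7.5046·Δt.
So d_Station 1 = 149.65, d_Station 2 = 172.07, d_Station 3 = 51.41 km.
Circle about each station: (x − 1.9)² + (y − 76.0)² = 149.65²; (x + 73.7)² + (y − 102.0)² = 172.07²; (x + 80.2)² + (y + 101.4)² = 51.41².
Subtracting the Station 1 equation from the Station 2 and Station 3 equations removes the quadratic terms:
-151.2 x + 52.0 y = 2843.12
-164.2 x − 354.8 y = 30686.52
Solving the 2×2 system: x ≈ -41.9, y ≈ -67.1 km.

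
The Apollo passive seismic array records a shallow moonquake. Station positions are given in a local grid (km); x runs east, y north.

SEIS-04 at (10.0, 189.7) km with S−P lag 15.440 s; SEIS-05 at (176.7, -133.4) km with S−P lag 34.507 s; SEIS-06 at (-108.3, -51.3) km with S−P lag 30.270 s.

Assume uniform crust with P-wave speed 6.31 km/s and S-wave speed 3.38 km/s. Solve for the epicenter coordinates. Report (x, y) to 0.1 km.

x ≈ 61.1 km, y ≈ 89.6 km

Distance from S−P lag: d = Δt · v_P v_S / (v_P − v_S) = Δt · (6.31·3.38)/(6.31−3.38) ≈ 7.2791·Δt.
So d_SEIS-04 = 112.39, d_SEIS-05 = 251.18, d_SEIS-06 = 220.34 km.
Circle about each station: (x − 10.0)² + (y − 189.7)² = 112.39²; (x − 176.7)² + (y + 133.4)² = 251.18²; (x + 108.3)² + (y + 51.3)² = 220.34².
Subtracting the SEIS-04 equation from the SEIS-05 and SEIS-06 equations removes the quadratic terms:
333.4 x − 646.2 y = -37527.52
-236.6 x − 482.0 y = -57643.71
Solving the 2×2 system: x ≈ 61.1, y ≈ 89.6 km.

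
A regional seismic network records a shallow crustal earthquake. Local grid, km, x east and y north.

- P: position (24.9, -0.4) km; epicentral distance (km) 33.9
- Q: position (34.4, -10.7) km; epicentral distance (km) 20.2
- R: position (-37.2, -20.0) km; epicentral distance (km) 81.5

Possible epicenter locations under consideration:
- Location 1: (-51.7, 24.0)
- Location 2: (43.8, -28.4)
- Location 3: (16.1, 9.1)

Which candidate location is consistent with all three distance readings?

Location 2

For each candidate, compare |candidate − station| to the reported distance:
Location 1: residuals P 46.5, Q 72.6, R 35.2 → max 72.6 km
Location 2: residuals P 0.1, Q 0.2, R 0.1 → max 0.2 km
Location 3: residuals P 21.0, Q 6.8, R 20.8 → max 21.0 km
Only Location 2 has all residuals ≈ 0.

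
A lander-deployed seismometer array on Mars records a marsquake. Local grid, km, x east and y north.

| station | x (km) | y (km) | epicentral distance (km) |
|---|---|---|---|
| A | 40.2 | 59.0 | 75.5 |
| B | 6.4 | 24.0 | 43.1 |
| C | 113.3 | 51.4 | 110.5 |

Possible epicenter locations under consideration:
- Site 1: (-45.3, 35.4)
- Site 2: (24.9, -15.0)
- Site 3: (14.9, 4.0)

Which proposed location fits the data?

Site 2

For each candidate, compare |candidate − station| to the reported distance:
Site 1: residuals A 13.2, B 9.8, C 48.9 → max 48.9 km
Site 2: residuals A 0.1, B 0.1, C 0.1 → max 0.1 km
Site 3: residuals A 15.0, B 21.4, C 1.3 → max 21.4 km
Only Site 2 has all residuals ≈ 0.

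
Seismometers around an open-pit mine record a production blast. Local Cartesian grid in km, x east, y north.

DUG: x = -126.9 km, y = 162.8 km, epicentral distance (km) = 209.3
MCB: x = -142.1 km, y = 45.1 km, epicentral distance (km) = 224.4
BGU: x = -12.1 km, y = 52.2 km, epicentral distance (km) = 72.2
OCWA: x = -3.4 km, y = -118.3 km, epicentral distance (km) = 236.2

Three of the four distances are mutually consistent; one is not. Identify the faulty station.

Solve using three stations at a time. Using DUG, MCB, OCWA (subtract circle equations pairwise → linear system) gives (x, y) ≈ (74.3, 104.8).
Distances from that point to each station vs reported:
  DUG: calculated 209.3 vs reported 209.3 → residual 0.0 km
  MCB: calculated 224.4 vs reported 224.4 → residual 0.0 km
  BGU: calculated 101.1 vs reported 72.2 → residual 28.9 km
  OCWA: calculated 236.2 vs reported 236.2 → residual 0.0 km
DUG, MCB, OCWA are mutually consistent (residuals ≈ 0); BGU is off by 28.9 km.

BGU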